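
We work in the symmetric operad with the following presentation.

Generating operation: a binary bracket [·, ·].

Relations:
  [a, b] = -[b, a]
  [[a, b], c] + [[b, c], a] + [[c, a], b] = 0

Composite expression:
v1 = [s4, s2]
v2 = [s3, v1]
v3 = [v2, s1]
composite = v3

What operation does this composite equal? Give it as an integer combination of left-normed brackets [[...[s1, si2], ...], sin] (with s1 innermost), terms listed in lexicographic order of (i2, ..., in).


-[[[s1, s2], s4], s3] + [[[s1, s3], s2], s4] - [[[s1, s3], s4], s2] + [[[s1, s4], s2], s3]

Left-normed coefficients sit on the s1-initial expansion words.
Composite bracket: [[s3, [s4, s2]], s1]
Each bracket splits as ab - ba, giving 8 signed words (2^3 = 8).
Only words starting with s1 matter:
  s1s2s4s3 appears with sign -1, giving the term -[[[s1, s2], s4], s3]
  s1s3s2s4 appears with sign +1, giving the term +[[[s1, s3], s2], s4]
  s1s3s4s2 appears with sign -1, giving the term -[[[s1, s3], s4], s2]
  s1s4s2s3 appears with sign +1, giving the term +[[[s1, s4], s2], s3]


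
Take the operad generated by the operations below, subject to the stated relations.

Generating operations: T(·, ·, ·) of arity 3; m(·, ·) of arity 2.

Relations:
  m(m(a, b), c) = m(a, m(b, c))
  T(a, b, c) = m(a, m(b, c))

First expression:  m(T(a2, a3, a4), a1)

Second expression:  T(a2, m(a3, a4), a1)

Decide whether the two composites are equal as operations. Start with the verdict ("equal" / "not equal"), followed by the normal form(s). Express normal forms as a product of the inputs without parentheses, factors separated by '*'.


equal; the common form is a2 * a3 * a4 * a1

The first expression reduces to a2 * a3 * a4 * a1
The second expression reduces to a2 * a3 * a4 * a1
Same normal form: equal.


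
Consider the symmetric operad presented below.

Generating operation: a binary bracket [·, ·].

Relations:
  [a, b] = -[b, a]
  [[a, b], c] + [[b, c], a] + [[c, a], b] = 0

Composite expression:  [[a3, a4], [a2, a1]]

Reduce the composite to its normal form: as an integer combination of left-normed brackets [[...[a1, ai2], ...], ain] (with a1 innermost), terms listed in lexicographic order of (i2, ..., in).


[[[a1, a2], a3], a4] - [[[a1, a2], a4], a3]

Expand each bracket as ab - ba; the a1-initial words give the coefficients.
Composite bracket: [[a3, a4], [a2, a1]]
Expanding via [a, b] = ab - ba: 8 signed words (2^3 = 8).
Keep just the words that open with a1:
  a1a2a3a4 appears with sign +1, giving the term +[[[a1, a2], a3], a4]
  a1a2a4a3 appears with sign -1, giving the term -[[[a1, a2], a4], a3]


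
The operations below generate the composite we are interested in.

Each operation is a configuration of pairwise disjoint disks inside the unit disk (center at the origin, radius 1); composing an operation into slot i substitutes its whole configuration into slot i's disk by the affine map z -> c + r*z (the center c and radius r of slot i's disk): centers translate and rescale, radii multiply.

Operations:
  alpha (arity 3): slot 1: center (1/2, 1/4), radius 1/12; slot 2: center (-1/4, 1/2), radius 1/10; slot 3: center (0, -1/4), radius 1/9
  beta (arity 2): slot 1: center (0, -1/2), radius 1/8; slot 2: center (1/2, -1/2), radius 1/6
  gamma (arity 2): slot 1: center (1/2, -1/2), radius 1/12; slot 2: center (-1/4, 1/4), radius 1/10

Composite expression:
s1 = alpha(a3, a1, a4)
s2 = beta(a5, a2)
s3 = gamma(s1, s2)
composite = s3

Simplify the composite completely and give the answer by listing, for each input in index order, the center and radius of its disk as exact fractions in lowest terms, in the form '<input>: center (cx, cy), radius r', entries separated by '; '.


a1: center (23/48, -11/24), radius 1/120; a2: center (-1/5, 1/5), radius 1/60; a3: center (13/24, -23/48), radius 1/144; a4: center (1/2, -25/48), radius 1/108; a5: center (-1/4, 1/5), radius 1/80

Follow each a-input down from gamma: c' goes to c + r*c', radius to r*r'.
for a3, the 2-step affine chain lands on center (13/24, -23/48), radius 1/144
for a1, the 2-step affine chain lands on center (23/48, -11/24), radius 1/120
for a4, the 2-step affine chain lands on center (1/2, -25/48), radius 1/108
for a5, the 2-step affine chain lands on center (-1/4, 1/5), radius 1/80
for a2, the 2-step affine chain lands on center (-1/5, 1/5), radius 1/60


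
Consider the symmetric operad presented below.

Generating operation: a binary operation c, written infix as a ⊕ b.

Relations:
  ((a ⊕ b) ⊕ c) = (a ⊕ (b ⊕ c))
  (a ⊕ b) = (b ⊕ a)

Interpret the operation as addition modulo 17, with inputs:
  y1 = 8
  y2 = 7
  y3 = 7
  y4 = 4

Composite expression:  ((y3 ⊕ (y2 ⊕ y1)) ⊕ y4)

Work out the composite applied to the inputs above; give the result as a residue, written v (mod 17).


9 (mod 17)


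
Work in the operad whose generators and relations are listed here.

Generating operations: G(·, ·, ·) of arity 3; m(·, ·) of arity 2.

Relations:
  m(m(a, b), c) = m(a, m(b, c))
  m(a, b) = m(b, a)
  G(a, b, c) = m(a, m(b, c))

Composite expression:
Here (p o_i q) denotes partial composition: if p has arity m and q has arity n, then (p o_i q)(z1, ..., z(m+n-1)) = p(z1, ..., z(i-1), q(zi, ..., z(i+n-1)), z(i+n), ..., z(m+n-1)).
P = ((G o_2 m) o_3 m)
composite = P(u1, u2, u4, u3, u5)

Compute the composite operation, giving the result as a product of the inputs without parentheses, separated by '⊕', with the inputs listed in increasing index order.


u1 ⊕ u2 ⊕ u3 ⊕ u4 ⊕ u5

Shape and order are irrelevant to G; the u-input set decides.
m(u4, u3) spells out as u4 ⊕ u3
m(u2, m(u4, u3)) spells out as u2 ⊕ u4 ⊕ u3
G(u1, m(u2, m(u4, u3)), u5) spells out as u1 ⊕ u2 ⊕ u4 ⊕ u3 ⊕ u5
commutativity sorts the factors: u1 ⊕ u2 ⊕ u3 ⊕ u4 ⊕ u5


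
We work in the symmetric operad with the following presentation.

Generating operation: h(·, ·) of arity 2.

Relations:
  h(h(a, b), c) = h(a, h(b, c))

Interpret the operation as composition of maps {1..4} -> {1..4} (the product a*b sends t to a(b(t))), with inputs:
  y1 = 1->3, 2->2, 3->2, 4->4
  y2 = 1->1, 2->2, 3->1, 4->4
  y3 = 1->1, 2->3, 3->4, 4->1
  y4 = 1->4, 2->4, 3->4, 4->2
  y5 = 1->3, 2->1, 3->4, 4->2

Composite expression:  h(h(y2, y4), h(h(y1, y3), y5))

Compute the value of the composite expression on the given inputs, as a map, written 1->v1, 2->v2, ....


1->2, 2->4, 3->4, 4->4

h(y2, y4) = 1->4, 2->4, 3->4, 4->2
h(y1, y3) = 1->3, 2->2, 3->4, 4->3
h(h(y1, y3), y5) = 1->4, 2->3, 3->3, 4->2
h(h(y2, y4), h(h(y1, y3), y5)) = 1->2, 2->4, 3->4, 4->4


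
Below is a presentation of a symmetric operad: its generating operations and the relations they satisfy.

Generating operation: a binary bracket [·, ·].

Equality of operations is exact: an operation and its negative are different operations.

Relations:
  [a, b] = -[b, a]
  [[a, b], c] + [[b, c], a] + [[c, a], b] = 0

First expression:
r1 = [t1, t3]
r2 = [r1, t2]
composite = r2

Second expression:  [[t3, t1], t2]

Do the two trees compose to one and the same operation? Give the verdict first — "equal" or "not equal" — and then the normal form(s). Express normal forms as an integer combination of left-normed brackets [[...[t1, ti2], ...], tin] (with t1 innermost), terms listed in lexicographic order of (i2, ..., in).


not equal — first [[t1, t3], t2], second -[[t1, t3], t2]

In normal form, the first expression is [[t1, t3], t2]
In normal form, the second expression is -[[t1, t3], t2]
Different reductions; not equal.


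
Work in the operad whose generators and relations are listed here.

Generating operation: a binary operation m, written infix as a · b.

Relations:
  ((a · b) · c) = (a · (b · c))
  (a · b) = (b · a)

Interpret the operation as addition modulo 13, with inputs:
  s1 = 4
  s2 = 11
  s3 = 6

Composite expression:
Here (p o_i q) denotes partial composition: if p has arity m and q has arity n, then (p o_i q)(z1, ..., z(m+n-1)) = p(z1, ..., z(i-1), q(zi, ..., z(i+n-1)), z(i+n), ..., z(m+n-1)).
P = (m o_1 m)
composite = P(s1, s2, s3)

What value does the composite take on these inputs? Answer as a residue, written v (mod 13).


(s1 · s2) = 2
((s1 · s2) · s3) = 8

8 (mod 13)


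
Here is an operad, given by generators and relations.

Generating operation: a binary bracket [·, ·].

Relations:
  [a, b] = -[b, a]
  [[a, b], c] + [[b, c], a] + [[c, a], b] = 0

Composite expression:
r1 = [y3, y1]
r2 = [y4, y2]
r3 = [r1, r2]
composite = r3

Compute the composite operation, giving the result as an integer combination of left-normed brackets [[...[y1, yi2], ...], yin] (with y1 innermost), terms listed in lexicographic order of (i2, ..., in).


In the tensor algebra, words opening y1 carry the y1-anchored form.
Composite bracket: [[y3, y1], [y4, y2]]
The bracket unfolds into 8 signed words via [a, b] = ab - ba (2^3 = 8).
Only words starting with y1 matter:
  word y1y3y2y4 has sign +1, contributing +[[[y1, y3], y2], y4]
  word y1y3y4y2 has sign -1, contributing -[[[y1, y3], y4], y2]

[[[y1, y3], y2], y4] - [[[y1, y3], y4], y2]


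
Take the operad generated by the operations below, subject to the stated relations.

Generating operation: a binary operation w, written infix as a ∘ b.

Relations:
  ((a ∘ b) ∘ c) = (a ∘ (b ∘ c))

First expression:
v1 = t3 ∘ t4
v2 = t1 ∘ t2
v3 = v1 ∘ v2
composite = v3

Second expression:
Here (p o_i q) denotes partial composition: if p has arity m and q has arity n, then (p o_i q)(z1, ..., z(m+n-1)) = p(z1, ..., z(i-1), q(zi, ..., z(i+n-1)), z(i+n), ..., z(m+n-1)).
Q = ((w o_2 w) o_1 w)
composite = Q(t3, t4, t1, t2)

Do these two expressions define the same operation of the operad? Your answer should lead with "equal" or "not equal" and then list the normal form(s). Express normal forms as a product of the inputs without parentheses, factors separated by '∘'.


Normal form of the first expression: t3 ∘ t4 ∘ t1 ∘ t2
Normal form of the second expression: t3 ∘ t4 ∘ t1 ∘ t2
Same normal form: equal.

equal; both compose to t3 ∘ t4 ∘ t1 ∘ t2


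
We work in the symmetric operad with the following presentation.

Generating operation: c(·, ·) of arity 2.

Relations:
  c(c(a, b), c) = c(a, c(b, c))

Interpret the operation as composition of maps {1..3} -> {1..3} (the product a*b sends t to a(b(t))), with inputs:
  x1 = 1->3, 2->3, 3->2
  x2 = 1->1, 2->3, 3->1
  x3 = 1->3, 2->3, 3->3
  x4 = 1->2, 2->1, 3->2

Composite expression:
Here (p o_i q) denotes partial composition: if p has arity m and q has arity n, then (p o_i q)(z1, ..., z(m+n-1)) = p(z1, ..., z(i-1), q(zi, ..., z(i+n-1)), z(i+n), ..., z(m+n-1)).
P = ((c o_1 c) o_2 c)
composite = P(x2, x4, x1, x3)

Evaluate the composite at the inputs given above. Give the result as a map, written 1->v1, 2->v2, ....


1->1, 2->1, 3->1

c(x4, x1) = 1->2, 2->2, 3->1
c(x2, c(x4, x1)) = 1->3, 2->3, 3->1
c(c(x2, c(x4, x1)), x3) = 1->1, 2->1, 3->1


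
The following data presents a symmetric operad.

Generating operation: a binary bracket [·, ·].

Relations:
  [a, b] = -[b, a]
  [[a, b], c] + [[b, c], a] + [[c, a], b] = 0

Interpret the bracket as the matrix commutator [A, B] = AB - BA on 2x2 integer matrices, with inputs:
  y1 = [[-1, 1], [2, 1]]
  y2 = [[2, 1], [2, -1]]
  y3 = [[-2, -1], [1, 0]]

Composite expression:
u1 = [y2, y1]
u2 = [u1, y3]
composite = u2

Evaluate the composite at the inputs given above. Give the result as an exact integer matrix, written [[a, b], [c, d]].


[[-5, 10], [20, 5]]

[y2, y1] = [[0, 5], [-10, 0]]
[[y2, y1], y3] = [[-5, 10], [20, 5]]


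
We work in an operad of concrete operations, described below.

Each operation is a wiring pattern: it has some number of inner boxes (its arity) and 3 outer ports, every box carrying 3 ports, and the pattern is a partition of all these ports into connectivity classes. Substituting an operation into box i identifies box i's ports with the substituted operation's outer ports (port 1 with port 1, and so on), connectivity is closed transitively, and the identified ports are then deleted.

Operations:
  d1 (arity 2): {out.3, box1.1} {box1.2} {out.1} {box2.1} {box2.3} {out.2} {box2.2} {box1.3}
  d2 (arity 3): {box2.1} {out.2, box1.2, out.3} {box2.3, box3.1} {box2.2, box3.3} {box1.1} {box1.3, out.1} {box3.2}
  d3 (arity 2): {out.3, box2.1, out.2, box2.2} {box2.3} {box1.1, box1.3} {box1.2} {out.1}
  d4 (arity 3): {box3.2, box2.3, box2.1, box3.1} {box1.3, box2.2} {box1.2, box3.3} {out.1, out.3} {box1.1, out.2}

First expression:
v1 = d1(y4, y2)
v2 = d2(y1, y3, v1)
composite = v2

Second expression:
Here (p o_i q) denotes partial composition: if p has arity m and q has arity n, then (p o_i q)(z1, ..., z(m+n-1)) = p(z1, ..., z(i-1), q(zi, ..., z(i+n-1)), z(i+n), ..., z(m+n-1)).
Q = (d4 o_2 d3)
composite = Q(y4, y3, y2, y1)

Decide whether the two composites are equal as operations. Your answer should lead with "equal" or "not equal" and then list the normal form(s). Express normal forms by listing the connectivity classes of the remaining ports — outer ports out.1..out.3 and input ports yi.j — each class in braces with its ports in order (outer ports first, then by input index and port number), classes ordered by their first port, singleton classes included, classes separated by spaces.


not equal; first: {out.1, y1.3} {out.2, out.3, y1.2} {y1.1} {y2.1} {y2.2} {y2.3} {y3.1} {y3.2, y4.1} {y3.3} {y4.2} {y4.3}; second: {out.1, out.3} {out.2, y4.1} {y1.1, y1.2, y2.1, y2.2, y4.3} {y1.3, y4.2} {y2.3} {y3.1, y3.3} {y3.2}


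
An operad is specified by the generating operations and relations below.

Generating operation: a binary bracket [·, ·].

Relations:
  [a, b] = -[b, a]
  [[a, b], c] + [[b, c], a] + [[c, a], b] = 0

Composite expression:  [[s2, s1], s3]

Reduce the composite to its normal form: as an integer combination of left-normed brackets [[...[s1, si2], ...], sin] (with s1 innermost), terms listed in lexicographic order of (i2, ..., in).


-[[s1, s2], s3]

In the tensor algebra, words opening s1 carry the s1-anchored form.
Composite bracket: [[s2, s1], s3]
The bracket unfolds into 4 signed words via [a, b] = ab - ba (2^2 = 4).
Coefficients come from the s1-initial words:
  word s1s2s3 has sign -1, contributing -[[s1, s2], s3]


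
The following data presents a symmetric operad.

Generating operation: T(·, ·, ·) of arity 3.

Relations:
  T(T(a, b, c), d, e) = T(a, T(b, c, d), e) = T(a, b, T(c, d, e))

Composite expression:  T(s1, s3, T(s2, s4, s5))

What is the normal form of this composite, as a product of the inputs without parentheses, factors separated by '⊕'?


s1 ⊕ s3 ⊕ s2 ⊕ s4 ⊕ s5


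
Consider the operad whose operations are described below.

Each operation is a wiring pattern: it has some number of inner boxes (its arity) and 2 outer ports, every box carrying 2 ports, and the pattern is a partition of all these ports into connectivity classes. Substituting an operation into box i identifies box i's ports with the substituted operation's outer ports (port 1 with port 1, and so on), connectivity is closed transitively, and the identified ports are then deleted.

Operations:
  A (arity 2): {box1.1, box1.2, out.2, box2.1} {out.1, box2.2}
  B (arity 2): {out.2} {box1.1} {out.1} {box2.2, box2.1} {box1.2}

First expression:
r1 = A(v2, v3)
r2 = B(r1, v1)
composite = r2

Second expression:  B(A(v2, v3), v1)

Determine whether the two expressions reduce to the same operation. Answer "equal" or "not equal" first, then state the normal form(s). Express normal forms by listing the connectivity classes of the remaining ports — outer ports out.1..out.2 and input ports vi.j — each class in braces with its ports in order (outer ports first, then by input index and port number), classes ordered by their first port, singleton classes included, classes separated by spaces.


equal; both compose to {out.1} {out.2} {v1.1, v1.2} {v2.1, v2.2, v3.1} {v3.2}

Normal form of the first expression: {out.1} {out.2} {v1.1, v1.2} {v2.1, v2.2, v3.1} {v3.2}
Normal form of the second expression: {out.1} {out.2} {v1.1, v1.2} {v2.1, v2.2, v3.1} {v3.2}
Identical normal forms: equal.


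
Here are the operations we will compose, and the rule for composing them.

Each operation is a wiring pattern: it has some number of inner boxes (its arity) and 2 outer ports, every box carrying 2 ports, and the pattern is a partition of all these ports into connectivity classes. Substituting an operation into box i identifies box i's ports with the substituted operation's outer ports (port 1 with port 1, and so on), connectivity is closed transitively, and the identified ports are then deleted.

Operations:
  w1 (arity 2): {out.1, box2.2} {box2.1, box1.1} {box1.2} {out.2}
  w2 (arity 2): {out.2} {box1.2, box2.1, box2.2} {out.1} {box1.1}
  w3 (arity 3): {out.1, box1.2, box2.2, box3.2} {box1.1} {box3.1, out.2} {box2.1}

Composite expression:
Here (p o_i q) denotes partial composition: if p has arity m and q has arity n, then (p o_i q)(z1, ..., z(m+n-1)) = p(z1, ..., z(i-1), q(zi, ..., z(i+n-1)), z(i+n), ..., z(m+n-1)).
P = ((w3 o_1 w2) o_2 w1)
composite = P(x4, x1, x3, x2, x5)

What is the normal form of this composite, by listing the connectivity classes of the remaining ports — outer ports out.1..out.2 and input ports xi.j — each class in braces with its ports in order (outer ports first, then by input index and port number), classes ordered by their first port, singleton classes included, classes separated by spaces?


Reachability decides: close wires over w3-identified ports.
w1 over (x1, x3) gives {out.1, x3.2} {out.2} {x1.1, x3.1} {x1.2}, out.j being that stage's outer ports
w2 over (x4, x1, x3) gives {out.1} {out.2} {x1.1, x3.1} {x1.2} {x3.2, x4.2} {x4.1}, out.j being that stage's outer ports
w3 over (x4, x1, x3, x2, x5) gives {out.1, x2.2, x5.2} {out.2, x5.1} {x1.1, x3.1} {x1.2} {x2.1} {x3.2, x4.2} {x4.1}, out.j being that stage's outer ports

{out.1, x2.2, x5.2} {out.2, x5.1} {x1.1, x3.1} {x1.2} {x2.1} {x3.2, x4.2} {x4.1}


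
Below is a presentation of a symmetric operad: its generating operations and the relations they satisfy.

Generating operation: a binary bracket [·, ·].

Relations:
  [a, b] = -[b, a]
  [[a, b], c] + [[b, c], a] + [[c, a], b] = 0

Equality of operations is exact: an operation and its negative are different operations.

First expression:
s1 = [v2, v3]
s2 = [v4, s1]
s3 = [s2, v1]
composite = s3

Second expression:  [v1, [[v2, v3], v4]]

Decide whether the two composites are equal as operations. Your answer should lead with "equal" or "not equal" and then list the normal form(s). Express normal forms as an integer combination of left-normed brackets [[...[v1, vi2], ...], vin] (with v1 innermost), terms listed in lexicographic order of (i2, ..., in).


equal; both compose to [[[v1, v2], v3], v4] - [[[v1, v3], v2], v4] - [[[v1, v4], v2], v3] + [[[v1, v4], v3], v2]

The first expression, normalized: [[[v1, v2], v3], v4] - [[[v1, v3], v2], v4] - [[[v1, v4], v2], v3] + [[[v1, v4], v3], v2]
The second expression, normalized: [[[v1, v2], v3], v4] - [[[v1, v3], v2], v4] - [[[v1, v4], v2], v3] + [[[v1, v4], v3], v2]
The normal forms match — equal.


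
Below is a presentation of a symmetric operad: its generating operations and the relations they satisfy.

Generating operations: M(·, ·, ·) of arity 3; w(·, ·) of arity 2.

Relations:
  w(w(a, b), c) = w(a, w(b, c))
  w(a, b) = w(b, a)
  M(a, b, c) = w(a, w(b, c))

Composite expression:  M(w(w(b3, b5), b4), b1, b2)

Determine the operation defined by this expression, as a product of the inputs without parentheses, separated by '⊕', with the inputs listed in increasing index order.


b1 ⊕ b2 ⊕ b3 ⊕ b4 ⊕ b5

Key point: M commutes, so take the b-inputs in any fixed order.
w(b3, b5) spells out as b3 ⊕ b5
w(w(b3, b5), b4) spells out as b3 ⊕ b5 ⊕ b4
M(w(w(b3, b5), b4), b1, b2) spells out as b3 ⊕ b5 ⊕ b4 ⊕ b1 ⊕ b2
putting the inputs in ascending order: b1 ⊕ b2 ⊕ b3 ⊕ b4 ⊕ b5


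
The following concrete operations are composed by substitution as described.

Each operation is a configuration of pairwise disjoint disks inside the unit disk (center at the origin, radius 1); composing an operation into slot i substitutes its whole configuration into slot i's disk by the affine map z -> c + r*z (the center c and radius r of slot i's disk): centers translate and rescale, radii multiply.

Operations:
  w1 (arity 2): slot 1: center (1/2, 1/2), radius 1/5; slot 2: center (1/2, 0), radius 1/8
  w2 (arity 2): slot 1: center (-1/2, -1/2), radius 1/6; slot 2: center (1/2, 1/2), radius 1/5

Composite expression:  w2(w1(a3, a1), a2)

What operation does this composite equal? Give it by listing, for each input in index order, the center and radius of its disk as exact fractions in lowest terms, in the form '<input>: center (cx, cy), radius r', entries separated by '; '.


a1: center (-5/12, -1/2), radius 1/48; a2: center (1/2, 1/2), radius 1/5; a3: center (-5/12, -5/12), radius 1/30

Affine substitution under w2: radii multiply and a-centers shift.
input a3: applying the 2 nested substitutions gives center (-5/12, -5/12), radius 1/30
input a1: applying the 2 nested substitutions gives center (-5/12, -1/2), radius 1/48
input a2: applying the 1 nested substitution gives center (1/2, 1/2), radius 1/5


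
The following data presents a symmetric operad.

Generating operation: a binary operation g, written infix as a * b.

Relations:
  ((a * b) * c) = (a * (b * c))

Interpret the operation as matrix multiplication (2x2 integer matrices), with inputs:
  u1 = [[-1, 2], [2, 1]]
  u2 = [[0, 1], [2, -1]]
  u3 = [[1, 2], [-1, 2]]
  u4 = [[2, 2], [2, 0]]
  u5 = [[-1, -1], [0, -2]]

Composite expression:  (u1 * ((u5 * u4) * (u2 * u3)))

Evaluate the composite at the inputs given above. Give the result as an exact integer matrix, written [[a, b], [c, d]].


[[10, -4], [0, -32]]


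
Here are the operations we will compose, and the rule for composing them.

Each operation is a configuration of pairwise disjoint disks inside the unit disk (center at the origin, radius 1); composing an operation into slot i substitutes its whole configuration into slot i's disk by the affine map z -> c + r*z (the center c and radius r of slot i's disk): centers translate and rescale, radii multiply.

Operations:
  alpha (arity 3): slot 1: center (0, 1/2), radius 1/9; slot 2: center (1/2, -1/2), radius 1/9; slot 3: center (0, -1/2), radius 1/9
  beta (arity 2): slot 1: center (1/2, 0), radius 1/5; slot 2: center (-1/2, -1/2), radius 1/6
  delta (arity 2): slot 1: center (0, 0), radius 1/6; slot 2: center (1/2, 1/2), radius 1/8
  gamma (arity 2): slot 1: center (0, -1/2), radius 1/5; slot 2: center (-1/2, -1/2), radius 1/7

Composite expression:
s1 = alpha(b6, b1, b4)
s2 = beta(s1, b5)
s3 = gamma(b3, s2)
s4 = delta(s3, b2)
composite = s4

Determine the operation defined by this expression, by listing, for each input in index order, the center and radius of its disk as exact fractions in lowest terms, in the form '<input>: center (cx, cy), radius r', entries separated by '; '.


Below delta, radii multiply path by path; the b-disk centers shift.
input b3: applying the 2 nested substitutions gives center (0, -1/12), radius 1/30
input b6: applying the 4 nested substitutions gives center (-1/14, -17/210), radius 1/1890
input b1: applying the 4 nested substitutions gives center (-29/420, -3/35), radius 1/1890
input b4: applying the 4 nested substitutions gives center (-1/14, -3/35), radius 1/1890
input b5: applying the 3 nested substitutions gives center (-2/21, -2/21), radius 1/252
input b2: applying the 1 nested substitution gives center (1/2, 1/2), radius 1/8

b1: center (-29/420, -3/35), radius 1/1890; b2: center (1/2, 1/2), radius 1/8; b3: center (0, -1/12), radius 1/30; b4: center (-1/14, -3/35), radius 1/1890; b5: center (-2/21, -2/21), radius 1/252; b6: center (-1/14, -17/210), radius 1/1890


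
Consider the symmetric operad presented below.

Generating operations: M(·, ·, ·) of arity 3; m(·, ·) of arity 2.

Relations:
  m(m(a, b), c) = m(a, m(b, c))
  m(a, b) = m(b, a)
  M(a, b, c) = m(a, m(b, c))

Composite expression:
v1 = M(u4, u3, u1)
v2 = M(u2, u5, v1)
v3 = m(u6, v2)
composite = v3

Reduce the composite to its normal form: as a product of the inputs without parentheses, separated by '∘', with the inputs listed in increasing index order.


u1 ∘ u2 ∘ u3 ∘ u4 ∘ u5 ∘ u6


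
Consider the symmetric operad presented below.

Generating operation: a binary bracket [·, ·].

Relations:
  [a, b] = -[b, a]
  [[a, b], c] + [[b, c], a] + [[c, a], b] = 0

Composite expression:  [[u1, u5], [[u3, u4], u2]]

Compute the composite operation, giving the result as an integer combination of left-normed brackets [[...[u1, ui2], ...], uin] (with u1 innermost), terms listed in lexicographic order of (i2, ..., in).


Left-normed coefficients sit on the u1-initial expansion words.
Composite bracket: [[u1, u5], [[u3, u4], u2]]
Full expansion: 16 signed words from ab - ba (2^4 = 16).
Keep just the words that open with u1:
  u1u5u2u3u4 appears with sign -1, giving the term -[[[[u1, u5], u2], u3], u4]
  u1u5u2u4u3 appears with sign +1, giving the term +[[[[u1, u5], u2], u4], u3]
  u1u5u3u4u2 appears with sign +1, giving the term +[[[[u1, u5], u3], u4], u2]
  u1u5u4u3u2 appears with sign -1, giving the term -[[[[u1, u5], u4], u3], u2]

-[[[[u1, u5], u2], u3], u4] + [[[[u1, u5], u2], u4], u3] + [[[[u1, u5], u3], u4], u2] - [[[[u1, u5], u4], u3], u2]


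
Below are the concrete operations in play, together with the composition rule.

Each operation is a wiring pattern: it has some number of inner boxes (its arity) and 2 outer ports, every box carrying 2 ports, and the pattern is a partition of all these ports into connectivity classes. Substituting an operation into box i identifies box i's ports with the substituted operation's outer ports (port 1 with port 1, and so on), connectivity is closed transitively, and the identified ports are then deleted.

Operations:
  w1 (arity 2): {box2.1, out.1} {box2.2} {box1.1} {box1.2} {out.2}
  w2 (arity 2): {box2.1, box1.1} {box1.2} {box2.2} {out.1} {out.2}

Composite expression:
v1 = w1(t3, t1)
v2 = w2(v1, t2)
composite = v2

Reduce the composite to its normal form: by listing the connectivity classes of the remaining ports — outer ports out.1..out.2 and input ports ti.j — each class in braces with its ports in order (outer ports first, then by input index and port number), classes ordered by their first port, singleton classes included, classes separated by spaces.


{out.1} {out.2} {t1.1, t2.1} {t1.2} {t2.2} {t3.1} {t3.2}


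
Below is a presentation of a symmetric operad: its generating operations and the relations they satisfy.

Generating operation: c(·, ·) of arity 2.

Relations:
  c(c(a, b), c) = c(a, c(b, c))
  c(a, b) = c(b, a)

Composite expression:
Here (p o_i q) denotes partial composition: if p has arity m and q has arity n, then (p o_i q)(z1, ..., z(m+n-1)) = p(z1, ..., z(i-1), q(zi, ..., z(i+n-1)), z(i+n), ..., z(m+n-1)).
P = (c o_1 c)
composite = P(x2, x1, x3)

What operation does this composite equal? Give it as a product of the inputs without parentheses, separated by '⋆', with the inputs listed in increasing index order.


Any arrangement under c is one operation, so sort the x-inputs.
c(x2, x1) spells out as x2 ⋆ x1
c(c(x2, x1), x3) spells out as x2 ⋆ x1 ⋆ x3
sorting the factors by input index: x1 ⋆ x2 ⋆ x3

x1 ⋆ x2 ⋆ x3


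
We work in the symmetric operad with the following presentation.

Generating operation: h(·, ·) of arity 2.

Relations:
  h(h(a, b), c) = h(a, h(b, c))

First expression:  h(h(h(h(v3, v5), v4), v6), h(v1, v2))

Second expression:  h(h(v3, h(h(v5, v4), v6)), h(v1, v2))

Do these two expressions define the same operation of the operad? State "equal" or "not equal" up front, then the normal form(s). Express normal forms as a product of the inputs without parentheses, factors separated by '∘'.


equal — both sides give v3 ∘ v5 ∘ v4 ∘ v6 ∘ v1 ∘ v2

In normal form, the first expression is v3 ∘ v5 ∘ v4 ∘ v6 ∘ v1 ∘ v2
In normal form, the second expression is v3 ∘ v5 ∘ v4 ∘ v6 ∘ v1 ∘ v2
One common form — equal.


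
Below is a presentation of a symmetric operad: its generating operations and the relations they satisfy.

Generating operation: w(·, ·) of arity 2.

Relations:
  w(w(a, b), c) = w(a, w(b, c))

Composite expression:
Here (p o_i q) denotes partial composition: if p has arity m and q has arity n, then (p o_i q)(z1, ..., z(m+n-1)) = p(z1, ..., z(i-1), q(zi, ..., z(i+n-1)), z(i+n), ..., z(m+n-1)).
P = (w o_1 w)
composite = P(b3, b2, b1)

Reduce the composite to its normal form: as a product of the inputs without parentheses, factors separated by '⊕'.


b3 ⊕ b2 ⊕ b1

Key point: w is associative — brackets drop, the b-order remains.
w(b3, b2) spells out as b3 ⊕ b2
w(w(b3, b2), b1) spells out as b3 ⊕ b2 ⊕ b1


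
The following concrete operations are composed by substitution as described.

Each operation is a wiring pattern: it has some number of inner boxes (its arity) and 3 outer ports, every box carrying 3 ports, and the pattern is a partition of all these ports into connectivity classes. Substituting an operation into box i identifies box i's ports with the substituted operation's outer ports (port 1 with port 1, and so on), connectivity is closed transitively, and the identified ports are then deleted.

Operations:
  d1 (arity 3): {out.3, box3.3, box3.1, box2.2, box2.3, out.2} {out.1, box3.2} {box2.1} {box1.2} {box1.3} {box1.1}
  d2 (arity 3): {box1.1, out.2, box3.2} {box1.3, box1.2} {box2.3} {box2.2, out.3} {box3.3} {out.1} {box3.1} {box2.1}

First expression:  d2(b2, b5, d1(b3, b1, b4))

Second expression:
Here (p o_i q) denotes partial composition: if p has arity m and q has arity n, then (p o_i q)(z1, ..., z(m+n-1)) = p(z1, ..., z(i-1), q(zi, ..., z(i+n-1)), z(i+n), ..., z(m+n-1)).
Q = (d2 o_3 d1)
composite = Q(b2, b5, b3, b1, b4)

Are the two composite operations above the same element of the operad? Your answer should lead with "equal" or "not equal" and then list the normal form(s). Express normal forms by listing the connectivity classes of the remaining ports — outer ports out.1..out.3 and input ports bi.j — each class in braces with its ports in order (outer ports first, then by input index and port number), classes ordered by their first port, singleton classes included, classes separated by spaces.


equal; the common form is {out.1} {out.2, b1.2, b1.3, b2.1, b4.1, b4.3} {out.3, b5.2} {b1.1} {b2.2, b2.3} {b3.1} {b3.2} {b3.3} {b4.2} {b5.1} {b5.3}

The first expression, normalized: {out.1} {out.2, b1.2, b1.3, b2.1, b4.1, b4.3} {out.3, b5.2} {b1.1} {b2.2, b2.3} {b3.1} {b3.2} {b3.3} {b4.2} {b5.1} {b5.3}
The second expression, normalized: {out.1} {out.2, b1.2, b1.3, b2.1, b4.1, b4.3} {out.3, b5.2} {b1.1} {b2.2, b2.3} {b3.1} {b3.2} {b3.3} {b4.2} {b5.1} {b5.3}
The forms coincide; equal.


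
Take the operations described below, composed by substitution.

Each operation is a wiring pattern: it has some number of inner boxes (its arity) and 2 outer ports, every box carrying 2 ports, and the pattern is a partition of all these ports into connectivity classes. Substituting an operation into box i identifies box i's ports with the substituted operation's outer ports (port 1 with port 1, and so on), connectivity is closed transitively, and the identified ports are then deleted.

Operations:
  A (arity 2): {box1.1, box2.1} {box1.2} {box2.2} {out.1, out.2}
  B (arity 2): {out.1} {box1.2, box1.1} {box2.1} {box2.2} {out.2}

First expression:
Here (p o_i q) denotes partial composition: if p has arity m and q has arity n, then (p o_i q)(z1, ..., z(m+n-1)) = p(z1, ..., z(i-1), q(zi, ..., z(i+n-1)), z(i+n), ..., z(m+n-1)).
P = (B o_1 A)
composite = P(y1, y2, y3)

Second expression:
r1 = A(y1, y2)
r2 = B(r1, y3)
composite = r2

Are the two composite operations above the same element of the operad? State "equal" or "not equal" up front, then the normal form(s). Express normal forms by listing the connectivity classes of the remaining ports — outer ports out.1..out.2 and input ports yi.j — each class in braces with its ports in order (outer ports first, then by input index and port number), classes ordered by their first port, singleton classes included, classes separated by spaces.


equal; the common form is {out.1} {out.2} {y1.1, y2.1} {y1.2} {y2.2} {y3.1} {y3.2}


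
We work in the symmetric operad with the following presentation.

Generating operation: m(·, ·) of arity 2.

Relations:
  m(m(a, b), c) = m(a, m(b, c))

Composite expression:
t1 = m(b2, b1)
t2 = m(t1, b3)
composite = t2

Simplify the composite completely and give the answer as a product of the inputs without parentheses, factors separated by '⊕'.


The m-tree's shape is irrelevant; the b-reading-order decides.
m(b2, b1) linearizes to b2 ⊕ b1
m(m(b2, b1), b3) linearizes to b2 ⊕ b1 ⊕ b3

b2 ⊕ b1 ⊕ b3


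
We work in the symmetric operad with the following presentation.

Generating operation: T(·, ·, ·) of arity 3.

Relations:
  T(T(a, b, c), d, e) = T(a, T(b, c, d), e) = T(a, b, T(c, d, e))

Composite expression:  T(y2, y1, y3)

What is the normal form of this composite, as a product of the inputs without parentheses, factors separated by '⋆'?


y2 ⋆ y1 ⋆ y3

The T-tree's shape is irrelevant; the y-reading-order decides.
T(y2, y1, y3) linearizes to y2 ⋆ y1 ⋆ y3


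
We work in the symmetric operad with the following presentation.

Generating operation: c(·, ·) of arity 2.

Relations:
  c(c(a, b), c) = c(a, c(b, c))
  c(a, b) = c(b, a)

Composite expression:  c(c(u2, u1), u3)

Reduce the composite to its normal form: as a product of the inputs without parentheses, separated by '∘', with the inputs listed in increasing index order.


u1 ∘ u2 ∘ u3


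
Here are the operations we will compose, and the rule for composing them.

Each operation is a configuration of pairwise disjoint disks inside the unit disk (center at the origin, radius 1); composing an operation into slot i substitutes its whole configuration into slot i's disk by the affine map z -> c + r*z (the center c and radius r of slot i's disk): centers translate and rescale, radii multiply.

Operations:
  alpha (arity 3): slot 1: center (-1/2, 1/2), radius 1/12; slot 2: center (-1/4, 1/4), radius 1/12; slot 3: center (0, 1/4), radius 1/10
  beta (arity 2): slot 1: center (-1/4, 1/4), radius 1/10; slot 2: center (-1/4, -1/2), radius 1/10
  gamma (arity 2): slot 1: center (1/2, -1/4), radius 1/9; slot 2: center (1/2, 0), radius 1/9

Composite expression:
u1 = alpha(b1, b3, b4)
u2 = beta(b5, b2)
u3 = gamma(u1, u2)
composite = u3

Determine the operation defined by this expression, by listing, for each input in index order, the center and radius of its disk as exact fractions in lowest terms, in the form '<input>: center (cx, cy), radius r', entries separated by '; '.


b1: center (4/9, -7/36), radius 1/108; b2: center (17/36, -1/18), radius 1/90; b3: center (17/36, -2/9), radius 1/108; b4: center (1/2, -2/9), radius 1/90; b5: center (17/36, 1/36), radius 1/90

Only the slot chain above each b matters under gamma; compose those maps.
b1: after 2 affine steps, its disk has center (4/9, -7/36), radius 1/108
b3: after 2 affine steps, its disk has center (17/36, -2/9), radius 1/108
b4: after 2 affine steps, its disk has center (1/2, -2/9), radius 1/90
b5: after 2 affine steps, its disk has center (17/36, 1/36), radius 1/90
b2: after 2 affine steps, its disk has center (17/36, -1/18), radius 1/90


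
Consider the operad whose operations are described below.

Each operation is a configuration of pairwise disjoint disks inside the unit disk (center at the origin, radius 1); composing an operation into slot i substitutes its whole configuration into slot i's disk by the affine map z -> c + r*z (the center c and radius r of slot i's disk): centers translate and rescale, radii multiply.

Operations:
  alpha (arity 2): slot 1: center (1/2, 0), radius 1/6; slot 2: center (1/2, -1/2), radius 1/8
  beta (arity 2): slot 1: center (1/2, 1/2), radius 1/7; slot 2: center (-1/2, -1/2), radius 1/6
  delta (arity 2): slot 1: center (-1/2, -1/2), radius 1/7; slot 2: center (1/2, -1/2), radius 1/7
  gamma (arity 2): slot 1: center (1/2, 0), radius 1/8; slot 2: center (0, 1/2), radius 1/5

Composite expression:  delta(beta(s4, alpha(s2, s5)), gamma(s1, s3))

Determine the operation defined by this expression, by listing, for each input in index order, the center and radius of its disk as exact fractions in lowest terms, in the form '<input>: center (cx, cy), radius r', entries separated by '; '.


s1: center (4/7, -1/2), radius 1/56; s2: center (-47/84, -4/7), radius 1/252; s3: center (1/2, -3/7), radius 1/35; s4: center (-3/7, -3/7), radius 1/49; s5: center (-47/84, -7/12), radius 1/336

Affine substitution under delta: radii multiply and s-centers shift.
input s4: composing its 2 substitution steps yields center (-3/7, -3/7), radius 1/49
input s2: composing its 3 substitution steps yields center (-47/84, -4/7), radius 1/252
input s5: composing its 3 substitution steps yields center (-47/84, -7/12), radius 1/336
input s1: composing its 2 substitution steps yields center (4/7, -1/2), radius 1/56
input s3: composing its 2 substitution steps yields center (1/2, -3/7), radius 1/35


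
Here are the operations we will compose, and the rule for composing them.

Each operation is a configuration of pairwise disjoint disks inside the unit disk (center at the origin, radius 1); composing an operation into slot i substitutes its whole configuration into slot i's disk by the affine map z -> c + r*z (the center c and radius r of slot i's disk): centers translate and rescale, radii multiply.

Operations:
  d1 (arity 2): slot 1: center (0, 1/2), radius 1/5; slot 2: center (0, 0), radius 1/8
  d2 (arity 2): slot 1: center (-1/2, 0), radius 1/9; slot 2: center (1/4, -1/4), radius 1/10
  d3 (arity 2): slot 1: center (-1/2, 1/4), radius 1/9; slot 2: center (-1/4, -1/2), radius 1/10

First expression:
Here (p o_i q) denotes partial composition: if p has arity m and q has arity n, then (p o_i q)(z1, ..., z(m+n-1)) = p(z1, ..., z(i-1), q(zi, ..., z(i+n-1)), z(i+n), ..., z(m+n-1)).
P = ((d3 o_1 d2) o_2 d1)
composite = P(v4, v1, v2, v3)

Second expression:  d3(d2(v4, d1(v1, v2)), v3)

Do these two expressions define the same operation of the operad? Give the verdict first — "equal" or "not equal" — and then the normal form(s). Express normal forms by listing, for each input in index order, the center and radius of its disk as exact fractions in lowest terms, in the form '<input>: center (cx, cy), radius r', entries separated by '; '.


equal — both sides give v1: center (-17/36, 41/180), radius 1/450; v2: center (-17/36, 2/9), radius 1/720; v3: center (-1/4, -1/2), radius 1/10; v4: center (-5/9, 1/4), radius 1/81

Reducing the first expression gives v1: center (-17/36, 41/180), radius 1/450; v2: center (-17/36, 2/9), radius 1/720; v3: center (-1/4, -1/2), radius 1/10; v4: center (-5/9, 1/4), radius 1/81
Reducing the second expression gives v1: center (-17/36, 41/180), radius 1/450; v2: center (-17/36, 2/9), radius 1/720; v3: center (-1/4, -1/2), radius 1/10; v4: center (-5/9, 1/4), radius 1/81
One common form — equal.


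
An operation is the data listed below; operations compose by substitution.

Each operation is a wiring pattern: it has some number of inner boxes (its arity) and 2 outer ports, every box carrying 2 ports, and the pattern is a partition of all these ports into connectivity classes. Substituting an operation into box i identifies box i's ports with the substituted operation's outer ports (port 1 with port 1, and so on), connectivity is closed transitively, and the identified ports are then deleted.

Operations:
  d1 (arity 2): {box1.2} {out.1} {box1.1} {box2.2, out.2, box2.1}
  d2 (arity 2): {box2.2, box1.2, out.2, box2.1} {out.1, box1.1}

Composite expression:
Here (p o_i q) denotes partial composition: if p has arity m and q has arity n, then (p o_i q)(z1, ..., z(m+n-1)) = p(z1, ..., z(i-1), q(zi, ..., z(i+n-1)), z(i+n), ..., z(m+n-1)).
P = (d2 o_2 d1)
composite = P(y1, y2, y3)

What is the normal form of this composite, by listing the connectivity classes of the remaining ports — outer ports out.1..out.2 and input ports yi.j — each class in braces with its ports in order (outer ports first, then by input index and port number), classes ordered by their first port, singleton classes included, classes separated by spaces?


Substituting into d2 glues patterns; closure does the rest.
stage d1: inputs (y2, y3), connectivity {out.1} {out.2, y3.1, y3.2} {y2.1} {y2.2}, out.j its boundary
stage d2: inputs (y1, y2, y3), connectivity {out.1, y1.1} {out.2, y1.2, y3.1, y3.2} {y2.1} {y2.2}, out.j its boundary

{out.1, y1.1} {out.2, y1.2, y3.1, y3.2} {y2.1} {y2.2}
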